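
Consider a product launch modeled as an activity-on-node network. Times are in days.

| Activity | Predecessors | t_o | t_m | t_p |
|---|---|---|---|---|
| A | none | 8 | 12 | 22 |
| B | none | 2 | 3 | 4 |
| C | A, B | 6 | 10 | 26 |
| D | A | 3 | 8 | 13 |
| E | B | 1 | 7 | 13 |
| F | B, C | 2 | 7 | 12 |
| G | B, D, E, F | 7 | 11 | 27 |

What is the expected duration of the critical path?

45 days

te_A = (8 + 4·12 + 22)/6 = 78/6 = 13
te_B = (2 + 4·3 + 4)/6 = 18/6 = 3
te_C = (6 + 4·10 + 26)/6 = 72/6 = 12
te_D = (3 + 4·8 + 13)/6 = 48/6 = 8
te_E = (1 + 4·7 + 13)/6 = 42/6 = 7
te_F = (2 + 4·7 + 12)/6 = 42/6 = 7
te_G = (7 + 4·11 + 27)/6 = 78/6 = 13

Forward pass:
ES_A = 0; EF_A = 13
ES_B = 0; EF_B = 3
ES_C = max(EF_A=13, EF_B=3) = 13; EF_C = 13+12 = 25
ES_D = 13; EF_D = 13+8 = 21
ES_E = 3; EF_E = 3+7 = 10
ES_F = max(EF_B=3, EF_C=25) = 25; EF_F = 25+7 = 32
ES_G = max(EF_B=3, EF_D=21, EF_E=10, EF_F=32) = 32; EF_G = 32+13 = 45
Expected project duration μ = 45 days. Critical path: A → C → F → G.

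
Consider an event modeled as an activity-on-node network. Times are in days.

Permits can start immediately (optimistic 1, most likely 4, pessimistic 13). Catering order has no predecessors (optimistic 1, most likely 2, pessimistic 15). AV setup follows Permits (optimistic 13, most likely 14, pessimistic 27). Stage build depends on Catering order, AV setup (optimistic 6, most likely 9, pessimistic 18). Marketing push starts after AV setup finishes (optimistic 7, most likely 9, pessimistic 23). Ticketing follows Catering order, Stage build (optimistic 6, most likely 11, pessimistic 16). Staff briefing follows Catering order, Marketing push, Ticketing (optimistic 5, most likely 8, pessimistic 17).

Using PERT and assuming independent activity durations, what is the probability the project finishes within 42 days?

0.023

te_Permits = (1 + 4·4 + 13)/6 = 30/6 = 5; σ²_Permits = ((13−1)/6)² = 4.000
te_Catering order = (1 + 4·2 + 15)/6 = 24/6 = 4; σ²_Catering order = ((15−1)/6)² = 5.444
te_AV setup = (13 + 4·14 + 27)/6 = 96/6 = 16; σ²_AV setup = ((27−13)/6)² = 5.444
te_Stage build = (6 + 4·9 + 18)/6 = 60/6 = 10; σ²_Stage build = ((18−6)/6)² = 4.000
te_Marketing push = (7 + 4·9 + 23)/6 = 66/6 = 11; σ²_Marketing push = ((23−7)/6)² = 7.111
te_Ticketing = (6 + 4·11 + 16)/6 = 66/6 = 11; σ²_Ticketing = ((16−6)/6)² = 2.778
te_Staff briefing = (5 + 4·8 + 17)/6 = 54/6 = 9; σ²_Staff briefing = ((17−5)/6)² = 4.000

Forward pass:
ES_Permits = 0; EF_Permits = 5
ES_Catering order = 0; EF_Catering order = 4
ES_AV setup = 5; EF_AV setup = 5+16 = 21
ES_Stage build = max(EF_Catering order=4, EF_AV setup=21) = 21; EF_Stage build = 21+10 = 31
ES_Marketing push = 21; EF_Marketing push = 21+11 = 32
ES_Ticketing = max(EF_Catering order=4, EF_Stage build=31) = 31; EF_Ticketing = 31+11 = 42
ES_Staff briefing = max(EF_Catering order=4, EF_Marketing push=32, EF_Ticketing=42) = 42; EF_Staff briefing = 42+9 = 51
Expected project duration μ = 51 days. Critical path: Permits → AV setup → Stage build → Ticketing → Staff briefing.

Variance along critical path = 4.000 + 5.444 + 4.000 + 2.778 + 4.000 = 20.222; σ = √20.222 = 4.497 days.
Z = (42 − 51) / 4.497 = -2.001
P(T ≤ 42) = Φ(-2.001) ≈ 0.023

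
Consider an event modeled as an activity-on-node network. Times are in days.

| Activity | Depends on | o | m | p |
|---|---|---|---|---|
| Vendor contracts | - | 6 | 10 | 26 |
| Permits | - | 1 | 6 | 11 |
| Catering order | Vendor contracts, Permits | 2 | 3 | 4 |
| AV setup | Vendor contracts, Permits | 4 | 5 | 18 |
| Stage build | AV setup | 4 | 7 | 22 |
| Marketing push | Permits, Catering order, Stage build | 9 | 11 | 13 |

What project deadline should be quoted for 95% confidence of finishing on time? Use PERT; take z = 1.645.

te_Vendor contracts = (6 + 4·10 + 26)/6 = 72/6 = 12; σ²_Vendor contracts = ((26−6)/6)² = 11.111
te_Permits = (1 + 4·6 + 11)/6 = 36/6 = 6; σ²_Permits = ((11−1)/6)² = 2.778
te_Catering order = (2 + 4·3 + 4)/6 = 18/6 = 3; σ²_Catering order = ((4−2)/6)² = 0.111
te_AV setup = (4 + 4·5 + 18)/6 = 42/6 = 7; σ²_AV setup = ((18−4)/6)² = 5.444
te_Stage build = (4 + 4·7 + 22)/6 = 54/6 = 9; σ²_Stage build = ((22−4)/6)² = 9.000
te_Marketing push = (9 + 4·11 + 13)/6 = 66/6 = 11; σ²_Marketing push = ((13−9)/6)² = 0.444

Forward pass:
ES_Vendor contracts = 0; EF_Vendor contracts = 12
ES_Permits = 0; EF_Permits = 6
ES_Catering order = max(EF_Vendor contracts=12, EF_Permits=6) = 12; EF_Catering order = 12+3 = 15
ES_AV setup = max(EF_Vendor contracts=12, EF_Permits=6) = 12; EF_AV setup = 12+7 = 19
ES_Stage build = 19; EF_Stage build = 19+9 = 28
ES_Marketing push = max(EF_Permits=6, EF_Catering order=15, EF_Stage build=28) = 28; EF_Marketing push = 28+11 = 39
Expected project duration μ = 39 days. Critical path: Vendor contracts → AV setup → Stage build → Marketing push.

Variance along critical path = 11.111 + 5.444 + 9.000 + 0.444 = 26.000; σ = 5.099 days.
D = μ + z·σ = 39 + 1.645·5.099 = 47.4 days

47.4 days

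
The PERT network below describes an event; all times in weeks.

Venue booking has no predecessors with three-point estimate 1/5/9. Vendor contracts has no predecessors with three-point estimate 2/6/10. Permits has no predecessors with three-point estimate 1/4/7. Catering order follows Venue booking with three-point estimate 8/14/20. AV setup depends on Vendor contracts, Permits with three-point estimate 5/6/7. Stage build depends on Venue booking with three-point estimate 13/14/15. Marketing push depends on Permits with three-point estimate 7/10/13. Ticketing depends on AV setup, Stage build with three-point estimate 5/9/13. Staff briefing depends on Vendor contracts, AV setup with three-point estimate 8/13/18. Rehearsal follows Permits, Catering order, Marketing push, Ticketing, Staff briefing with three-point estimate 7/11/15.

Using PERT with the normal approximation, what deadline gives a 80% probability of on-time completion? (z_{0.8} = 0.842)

te_Venue booking = (1 + 4·5 + 9)/6 = 30/6 = 5; σ²_Venue booking = ((9−1)/6)² = 1.778
te_Vendor contracts = (2 + 4·6 + 10)/6 = 36/6 = 6; σ²_Vendor contracts = ((10−2)/6)² = 1.778
te_Permits = (1 + 4·4 + 7)/6 = 24/6 = 4; σ²_Permits = ((7−1)/6)² = 1.000
te_Catering order = (8 + 4·14 + 20)/6 = 84/6 = 14; σ²_Catering order = ((20−8)/6)² = 4.000
te_AV setup = (5 + 4·6 + 7)/6 = 36/6 = 6; σ²_AV setup = ((7−5)/6)² = 0.111
te_Stage build = (13 + 4·14 + 15)/6 = 84/6 = 14; σ²_Stage build = ((15−13)/6)² = 0.111
te_Marketing push = (7 + 4·10 + 13)/6 = 60/6 = 10; σ²_Marketing push = ((13−7)/6)² = 1.000
te_Ticketing = (5 + 4·9 + 13)/6 = 54/6 = 9; σ²_Ticketing = ((13−5)/6)² = 1.778
te_Staff briefing = (8 + 4·13 + 18)/6 = 78/6 = 13; σ²_Staff briefing = ((18−8)/6)² = 2.778
te_Rehearsal = (7 + 4·11 + 15)/6 = 66/6 = 11; σ²_Rehearsal = ((15−7)/6)² = 1.778

Forward pass:
ES_Venue booking = 0; EF_Venue booking = 5
ES_Vendor contracts = 0; EF_Vendor contracts = 6
ES_Permits = 0; EF_Permits = 4
ES_Catering order = 5; EF_Catering order = 5+14 = 19
ES_AV setup = max(EF_Vendor contracts=6, EF_Permits=4) = 6; EF_AV setup = 6+6 = 12
ES_Stage build = 5; EF_Stage build = 5+14 = 19
ES_Marketing push = 4; EF_Marketing push = 4+10 = 14
ES_Ticketing = max(EF_AV setup=12, EF_Stage build=19) = 19; EF_Ticketing = 19+9 = 28
ES_Staff briefing = max(EF_Vendor contracts=6, EF_AV setup=12) = 12; EF_Staff briefing = 12+13 = 25
ES_Rehearsal = max(EF_Permits=4, EF_Catering order=19, EF_Marketing push=14, EF_Ticketing=28, EF_Staff briefing=25) = 28; EF_Rehearsal = 28+11 = 39
Expected project duration μ = 39 weeks. Critical path: Venue booking → Stage build → Ticketing → Rehearsal.

Variance along critical path = 1.778 + 0.111 + 1.778 + 1.778 = 5.444; σ = 2.333 weeks.
D = μ + z·σ = 39 + 0.842·2.333 = 41.0 weeks

41.0 weeks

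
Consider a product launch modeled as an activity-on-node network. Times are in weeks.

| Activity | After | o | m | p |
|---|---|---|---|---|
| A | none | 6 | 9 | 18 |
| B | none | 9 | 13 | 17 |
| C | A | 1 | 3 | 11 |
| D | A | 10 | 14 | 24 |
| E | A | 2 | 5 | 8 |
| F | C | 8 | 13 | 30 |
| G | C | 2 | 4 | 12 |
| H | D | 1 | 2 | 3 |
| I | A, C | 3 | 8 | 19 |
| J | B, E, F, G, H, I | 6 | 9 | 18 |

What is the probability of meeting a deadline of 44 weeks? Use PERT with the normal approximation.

te_A = (6 + 4·9 + 18)/6 = 60/6 = 10; σ²_A = ((18−6)/6)² = 4.000
te_B = (9 + 4·13 + 17)/6 = 78/6 = 13; σ²_B = ((17−9)/6)² = 1.778
te_C = (1 + 4·3 + 11)/6 = 24/6 = 4; σ²_C = ((11−1)/6)² = 2.778
te_D = (10 + 4·14 + 24)/6 = 90/6 = 15; σ²_D = ((24−10)/6)² = 5.444
te_E = (2 + 4·5 + 8)/6 = 30/6 = 5; σ²_E = ((8−2)/6)² = 1.000
te_F = (8 + 4·13 + 30)/6 = 90/6 = 15; σ²_F = ((30−8)/6)² = 13.444
te_G = (2 + 4·4 + 12)/6 = 30/6 = 5; σ²_G = ((12−2)/6)² = 2.778
te_H = (1 + 4·2 + 3)/6 = 12/6 = 2; σ²_H = ((3−1)/6)² = 0.111
te_I = (3 + 4·8 + 19)/6 = 54/6 = 9; σ²_I = ((19−3)/6)² = 7.111
te_J = (6 + 4·9 + 18)/6 = 60/6 = 10; σ²_J = ((18−6)/6)² = 4.000

Forward pass:
ES_A = 0; EF_A = 10
ES_B = 0; EF_B = 13
ES_C = 10; EF_C = 10+4 = 14
ES_D = 10; EF_D = 10+15 = 25
ES_E = 10; EF_E = 10+5 = 15
ES_F = 14; EF_F = 14+15 = 29
ES_G = 14; EF_G = 14+5 = 19
ES_H = 25; EF_H = 25+2 = 27
ES_I = max(EF_A=10, EF_C=14) = 14; EF_I = 14+9 = 23
ES_J = max(EF_B=13, EF_E=15, EF_F=29, EF_G=19, EF_H=27, EF_I=23) = 29; EF_J = 29+10 = 39
Expected project duration μ = 39 weeks. Critical path: A → C → F → J.

Variance along critical path = 4.000 + 2.778 + 13.444 + 4.000 = 24.222; σ = √24.222 = 4.922 weeks.
Z = (44 − 39) / 4.922 = 1.016
P(T ≤ 44) = Φ(1.016) ≈ 0.845

0.845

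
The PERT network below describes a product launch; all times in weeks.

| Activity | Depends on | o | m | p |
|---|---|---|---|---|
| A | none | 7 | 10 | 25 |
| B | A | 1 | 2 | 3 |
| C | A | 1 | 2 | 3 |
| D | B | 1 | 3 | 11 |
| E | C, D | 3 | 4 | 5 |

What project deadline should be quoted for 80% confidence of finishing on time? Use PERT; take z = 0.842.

24.9 weeks

te_A = (7 + 4·10 + 25)/6 = 72/6 = 12; σ²_A = ((25−7)/6)² = 9.000
te_B = (1 + 4·2 + 3)/6 = 12/6 = 2; σ²_B = ((3−1)/6)² = 0.111
te_C = (1 + 4·2 + 3)/6 = 12/6 = 2; σ²_C = ((3−1)/6)² = 0.111
te_D = (1 + 4·3 + 11)/6 = 24/6 = 4; σ²_D = ((11−1)/6)² = 2.778
te_E = (3 + 4·4 + 5)/6 = 24/6 = 4; σ²_E = ((5−3)/6)² = 0.111

Forward pass:
ES_A = 0; EF_A = 12
ES_B = 12; EF_B = 12+2 = 14
ES_C = 12; EF_C = 12+2 = 14
ES_D = 14; EF_D = 14+4 = 18
ES_E = max(EF_C=14, EF_D=18) = 18; EF_E = 18+4 = 22
Expected project duration μ = 22 weeks. Critical path: A → B → D → E.

Variance along critical path = 9.000 + 0.111 + 2.778 + 0.111 = 12.000; σ = 3.464 weeks.
D = μ + z·σ = 22 + 0.842·3.464 = 24.9 weeks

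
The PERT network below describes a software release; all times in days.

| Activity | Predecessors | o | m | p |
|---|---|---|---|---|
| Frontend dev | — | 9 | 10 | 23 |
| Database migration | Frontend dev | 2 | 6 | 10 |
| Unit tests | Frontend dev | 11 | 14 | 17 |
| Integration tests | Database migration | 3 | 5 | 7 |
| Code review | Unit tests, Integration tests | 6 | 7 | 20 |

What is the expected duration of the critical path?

35 days

te_Frontend dev = (9 + 4·10 + 23)/6 = 72/6 = 12
te_Database migration = (2 + 4·6 + 10)/6 = 36/6 = 6
te_Unit tests = (11 + 4·14 + 17)/6 = 84/6 = 14
te_Integration tests = (3 + 4·5 + 7)/6 = 30/6 = 5
te_Code review = (6 + 4·7 + 20)/6 = 54/6 = 9

Forward pass:
ES_Frontend dev = 0; EF_Frontend dev = 12
ES_Database migration = 12; EF_Database migration = 12+6 = 18
ES_Unit tests = 12; EF_Unit tests = 12+14 = 26
ES_Integration tests = 18; EF_Integration tests = 18+5 = 23
ES_Code review = max(EF_Unit tests=26, EF_Integration tests=23) = 26; EF_Code review = 26+9 = 35
Expected project duration μ = 35 days. Critical path: Frontend dev → Unit tests → Code review.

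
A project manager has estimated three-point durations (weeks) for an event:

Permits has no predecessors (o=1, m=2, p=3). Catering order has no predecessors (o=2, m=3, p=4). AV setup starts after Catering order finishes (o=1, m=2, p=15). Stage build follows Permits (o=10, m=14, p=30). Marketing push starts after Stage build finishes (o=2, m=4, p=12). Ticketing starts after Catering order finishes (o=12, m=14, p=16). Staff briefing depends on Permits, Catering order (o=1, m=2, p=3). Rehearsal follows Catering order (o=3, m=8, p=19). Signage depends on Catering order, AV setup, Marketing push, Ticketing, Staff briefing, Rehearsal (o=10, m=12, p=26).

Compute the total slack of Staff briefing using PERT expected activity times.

te_Permits = (1 + 4·2 + 3)/6 = 12/6 = 2
te_Catering order = (2 + 4·3 + 4)/6 = 18/6 = 3
te_AV setup = (1 + 4·2 + 15)/6 = 24/6 = 4
te_Stage build = (10 + 4·14 + 30)/6 = 96/6 = 16
te_Marketing push = (2 + 4·4 + 12)/6 = 30/6 = 5
te_Ticketing = (12 + 4·14 + 16)/6 = 84/6 = 14
te_Staff briefing = (1 + 4·2 + 3)/6 = 12/6 = 2
te_Rehearsal = (3 + 4·8 + 19)/6 = 54/6 = 9
te_Signage = (10 + 4·12 + 26)/6 = 84/6 = 14

Forward pass:
ES_Permits = 0; EF_Permits = 2
ES_Catering order = 0; EF_Catering order = 3
ES_AV setup = 3; EF_AV setup = 3+4 = 7
ES_Stage build = 2; EF_Stage build = 2+16 = 18
ES_Marketing push = 18; EF_Marketing push = 18+5 = 23
ES_Ticketing = 3; EF_Ticketing = 3+14 = 17
ES_Staff briefing = max(EF_Permits=2, EF_Catering order=3) = 3; EF_Staff briefing = 3+2 = 5
ES_Rehearsal = 3; EF_Rehearsal = 3+9 = 12
ES_Signage = max(EF_Catering order=3, EF_AV setup=7, EF_Marketing push=23, EF_Ticketing=17, EF_Staff briefing=5, EF_Rehearsal=12) = 23; EF_Signage = 23+14 = 37
Expected project duration μ = 37 weeks. Critical path: Permits → Stage build → Marketing push → Signage.

Backward pass:
LF_Signage = 37; LS_Signage = 37−14 = 23
LF_Rehearsal = LS_Signage = 23; LS_Rehearsal = 23−9 = 14
LF_Staff briefing = LS_Signage = 23; LS_Staff briefing = 23−2 = 21
LF_Ticketing = LS_Signage = 23; LS_Ticketing = 23−14 = 9
LF_Marketing push = LS_Signage = 23; LS_Marketing push = 23−5 = 18
LF_Stage build = LS_Marketing push = 18; LS_Stage build = 18−16 = 2
LF_AV setup = LS_Signage = 23; LS_AV setup = 23−4 = 19
LF_Catering order = min(LS_AV setup=19, LS_Ticketing=9, LS_Staff briefing=21, LS_Rehearsal=14, LS_Signage=23) = 9; LS_Catering order = 9−3 = 6
LF_Permits = min(LS_Stage build=2, LS_Staff briefing=21) = 2; LS_Permits = 2−2 = 0
Slack_Staff briefing = LS_Staff briefing − ES_Staff briefing = 21 − 3 = 18

18 weeks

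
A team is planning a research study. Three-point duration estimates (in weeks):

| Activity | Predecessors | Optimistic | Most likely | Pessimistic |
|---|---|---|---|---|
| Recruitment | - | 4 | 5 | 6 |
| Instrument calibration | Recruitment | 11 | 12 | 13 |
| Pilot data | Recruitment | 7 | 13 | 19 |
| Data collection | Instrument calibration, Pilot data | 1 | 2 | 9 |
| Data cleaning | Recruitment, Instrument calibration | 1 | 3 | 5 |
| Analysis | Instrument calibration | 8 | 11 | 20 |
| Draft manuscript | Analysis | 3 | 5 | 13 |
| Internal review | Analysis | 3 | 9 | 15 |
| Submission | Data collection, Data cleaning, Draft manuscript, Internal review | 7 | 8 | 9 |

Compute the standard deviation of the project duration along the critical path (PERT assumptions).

te_Recruitment = (4 + 4·5 + 6)/6 = 30/6 = 5; σ²_Recruitment = ((6−4)/6)² = 0.111
te_Instrument calibration = (11 + 4·12 + 13)/6 = 72/6 = 12; σ²_Instrument calibration = ((13−11)/6)² = 0.111
te_Pilot data = (7 + 4·13 + 19)/6 = 78/6 = 13; σ²_Pilot data = ((19−7)/6)² = 4.000
te_Data collection = (1 + 4·2 + 9)/6 = 18/6 = 3; σ²_Data collection = ((9−1)/6)² = 1.778
te_Data cleaning = (1 + 4·3 + 5)/6 = 18/6 = 3; σ²_Data cleaning = ((5−1)/6)² = 0.444
te_Analysis = (8 + 4·11 + 20)/6 = 72/6 = 12; σ²_Analysis = ((20−8)/6)² = 4.000
te_Draft manuscript = (3 + 4·5 + 13)/6 = 36/6 = 6; σ²_Draft manuscript = ((13−3)/6)² = 2.778
te_Internal review = (3 + 4·9 + 15)/6 = 54/6 = 9; σ²_Internal review = ((15−3)/6)² = 4.000
te_Submission = (7 + 4·8 + 9)/6 = 48/6 = 8; σ²_Submission = ((9−7)/6)² = 0.111

Forward pass:
ES_Recruitment = 0; EF_Recruitment = 5
ES_Instrument calibration = 5; EF_Instrument calibration = 5+12 = 17
ES_Pilot data = 5; EF_Pilot data = 5+13 = 18
ES_Data collection = max(EF_Instrument calibration=17, EF_Pilot data=18) = 18; EF_Data collection = 18+3 = 21
ES_Data cleaning = max(EF_Recruitment=5, EF_Instrument calibration=17) = 17; EF_Data cleaning = 17+3 = 20
ES_Analysis = 17; EF_Analysis = 17+12 = 29
ES_Draft manuscript = 29; EF_Draft manuscript = 29+6 = 35
ES_Internal review = 29; EF_Internal review = 29+9 = 38
ES_Submission = max(EF_Data collection=21, EF_Data cleaning=20, EF_Draft manuscript=35, EF_Internal review=38) = 38; EF_Submission = 38+8 = 46
Expected project duration μ = 46 weeks. Critical path: Recruitment → Instrument calibration → Analysis → Internal review → Submission.

Variance along critical path = 0.111 + 0.111 + 4.000 + 4.000 + 0.111 = 8.333
σ = √8.333 = 2.887 weeks

2.89 weeks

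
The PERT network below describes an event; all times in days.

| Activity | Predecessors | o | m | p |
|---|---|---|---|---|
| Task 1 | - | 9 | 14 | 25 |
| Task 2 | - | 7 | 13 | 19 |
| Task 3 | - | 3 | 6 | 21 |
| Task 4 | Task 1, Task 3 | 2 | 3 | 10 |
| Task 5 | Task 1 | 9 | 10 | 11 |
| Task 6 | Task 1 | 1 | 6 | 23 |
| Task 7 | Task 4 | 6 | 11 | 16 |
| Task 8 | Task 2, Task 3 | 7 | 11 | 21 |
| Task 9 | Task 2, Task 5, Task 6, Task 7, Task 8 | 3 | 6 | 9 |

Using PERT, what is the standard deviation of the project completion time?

te_Task 1 = (9 + 4·14 + 25)/6 = 90/6 = 15; σ²_Task 1 = ((25−9)/6)² = 7.111
te_Task 2 = (7 + 4·13 + 19)/6 = 78/6 = 13; σ²_Task 2 = ((19−7)/6)² = 4.000
te_Task 3 = (3 + 4·6 + 21)/6 = 48/6 = 8; σ²_Task 3 = ((21−3)/6)² = 9.000
te_Task 4 = (2 + 4·3 + 10)/6 = 24/6 = 4; σ²_Task 4 = ((10−2)/6)² = 1.778
te_Task 5 = (9 + 4·10 + 11)/6 = 60/6 = 10; σ²_Task 5 = ((11−9)/6)² = 0.111
te_Task 6 = (1 + 4·6 + 23)/6 = 48/6 = 8; σ²_Task 6 = ((23−1)/6)² = 13.444
te_Task 7 = (6 + 4·11 + 16)/6 = 66/6 = 11; σ²_Task 7 = ((16−6)/6)² = 2.778
te_Task 8 = (7 + 4·11 + 21)/6 = 72/6 = 12; σ²_Task 8 = ((21−7)/6)² = 5.444
te_Task 9 = (3 + 4·6 + 9)/6 = 36/6 = 6; σ²_Task 9 = ((9−3)/6)² = 1.000

Forward pass:
ES_Task 1 = 0; EF_Task 1 = 15
ES_Task 2 = 0; EF_Task 2 = 13
ES_Task 3 = 0; EF_Task 3 = 8
ES_Task 4 = max(EF_Task 1=15, EF_Task 3=8) = 15; EF_Task 4 = 15+4 = 19
ES_Task 5 = 15; EF_Task 5 = 15+10 = 25
ES_Task 6 = 15; EF_Task 6 = 15+8 = 23
ES_Task 7 = 19; EF_Task 7 = 19+11 = 30
ES_Task 8 = max(EF_Task 2=13, EF_Task 3=8) = 13; EF_Task 8 = 13+12 = 25
ES_Task 9 = max(EF_Task 2=13, EF_Task 5=25, EF_Task 6=23, EF_Task 7=30, EF_Task 8=25) = 30; EF_Task 9 = 30+6 = 36
Expected project duration μ = 36 days. Critical path: Task 1 → Task 4 → Task 7 → Task 9.

Variance along critical path = 7.111 + 1.778 + 2.778 + 1.000 = 12.667
σ = √12.667 = 3.559 days

3.56 days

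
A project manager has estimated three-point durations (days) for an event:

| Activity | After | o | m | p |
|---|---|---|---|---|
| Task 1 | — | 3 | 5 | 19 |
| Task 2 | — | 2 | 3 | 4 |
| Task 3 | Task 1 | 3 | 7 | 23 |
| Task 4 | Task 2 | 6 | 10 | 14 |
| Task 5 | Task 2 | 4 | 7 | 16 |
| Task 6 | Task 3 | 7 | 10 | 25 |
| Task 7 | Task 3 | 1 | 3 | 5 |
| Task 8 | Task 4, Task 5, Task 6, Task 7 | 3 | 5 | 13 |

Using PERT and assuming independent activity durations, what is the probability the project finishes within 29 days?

te_Task 1 = (3 + 4·5 + 19)/6 = 42/6 = 7; σ²_Task 1 = ((19−3)/6)² = 7.111
te_Task 2 = (2 + 4·3 + 4)/6 = 18/6 = 3; σ²_Task 2 = ((4−2)/6)² = 0.111
te_Task 3 = (3 + 4·7 + 23)/6 = 54/6 = 9; σ²_Task 3 = ((23−3)/6)² = 11.111
te_Task 4 = (6 + 4·10 + 14)/6 = 60/6 = 10; σ²_Task 4 = ((14−6)/6)² = 1.778
te_Task 5 = (4 + 4·7 + 16)/6 = 48/6 = 8; σ²_Task 5 = ((16−4)/6)² = 4.000
te_Task 6 = (7 + 4·10 + 25)/6 = 72/6 = 12; σ²_Task 6 = ((25−7)/6)² = 9.000
te_Task 7 = (1 + 4·3 + 5)/6 = 18/6 = 3; σ²_Task 7 = ((5−1)/6)² = 0.444
te_Task 8 = (3 + 4·5 + 13)/6 = 36/6 = 6; σ²_Task 8 = ((13−3)/6)² = 2.778

Forward pass:
ES_Task 1 = 0; EF_Task 1 = 7
ES_Task 2 = 0; EF_Task 2 = 3
ES_Task 3 = 7; EF_Task 3 = 7+9 = 16
ES_Task 4 = 3; EF_Task 4 = 3+10 = 13
ES_Task 5 = 3; EF_Task 5 = 3+8 = 11
ES_Task 6 = 16; EF_Task 6 = 16+12 = 28
ES_Task 7 = 16; EF_Task 7 = 16+3 = 19
ES_Task 8 = max(EF_Task 4=13, EF_Task 5=11, EF_Task 6=28, EF_Task 7=19) = 28; EF_Task 8 = 28+6 = 34
Expected project duration μ = 34 days. Critical path: Task 1 → Task 3 → Task 6 → Task 8.

Variance along critical path = 7.111 + 11.111 + 9.000 + 2.778 = 30.000; σ = √30.000 = 5.477 days.
Z = (29 − 34) / 5.477 = -0.913
P(T ≤ 29) = Φ(-0.913) ≈ 0.181

0.181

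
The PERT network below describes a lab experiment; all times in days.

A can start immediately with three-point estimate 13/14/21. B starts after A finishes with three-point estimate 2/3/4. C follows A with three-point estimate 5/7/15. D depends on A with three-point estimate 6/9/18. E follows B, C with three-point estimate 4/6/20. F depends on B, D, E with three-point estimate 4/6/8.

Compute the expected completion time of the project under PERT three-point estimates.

te_A = (13 + 4·14 + 21)/6 = 90/6 = 15
te_B = (2 + 4·3 + 4)/6 = 18/6 = 3
te_C = (5 + 4·7 + 15)/6 = 48/6 = 8
te_D = (6 + 4·9 + 18)/6 = 60/6 = 10
te_E = (4 + 4·6 + 20)/6 = 48/6 = 8
te_F = (4 + 4·6 + 8)/6 = 36/6 = 6

Forward pass:
ES_A = 0; EF_A = 15
ES_B = 15; EF_B = 15+3 = 18
ES_C = 15; EF_C = 15+8 = 23
ES_D = 15; EF_D = 15+10 = 25
ES_E = max(EF_B=18, EF_C=23) = 23; EF_E = 23+8 = 31
ES_F = max(EF_B=18, EF_D=25, EF_E=31) = 31; EF_F = 31+6 = 37
Expected project duration μ = 37 days. Critical path: A → C → E → F.

37 days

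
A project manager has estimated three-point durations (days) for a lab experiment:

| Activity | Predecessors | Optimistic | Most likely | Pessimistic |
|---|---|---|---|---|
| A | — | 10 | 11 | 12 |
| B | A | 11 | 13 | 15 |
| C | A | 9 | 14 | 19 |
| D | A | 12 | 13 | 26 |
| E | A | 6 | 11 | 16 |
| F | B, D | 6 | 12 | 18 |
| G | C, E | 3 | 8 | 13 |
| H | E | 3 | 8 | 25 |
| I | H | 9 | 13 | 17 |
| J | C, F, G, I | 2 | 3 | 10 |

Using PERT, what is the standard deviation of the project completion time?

te_A = (10 + 4·11 + 12)/6 = 66/6 = 11; σ²_A = ((12−10)/6)² = 0.111
te_B = (11 + 4·13 + 15)/6 = 78/6 = 13; σ²_B = ((15−11)/6)² = 0.444
te_C = (9 + 4·14 + 19)/6 = 84/6 = 14; σ²_C = ((19−9)/6)² = 2.778
te_D = (12 + 4·13 + 26)/6 = 90/6 = 15; σ²_D = ((26−12)/6)² = 5.444
te_E = (6 + 4·11 + 16)/6 = 66/6 = 11; σ²_E = ((16−6)/6)² = 2.778
te_F = (6 + 4·12 + 18)/6 = 72/6 = 12; σ²_F = ((18−6)/6)² = 4.000
te_G = (3 + 4·8 + 13)/6 = 48/6 = 8; σ²_G = ((13−3)/6)² = 2.778
te_H = (3 + 4·8 + 25)/6 = 60/6 = 10; σ²_H = ((25−3)/6)² = 13.444
te_I = (9 + 4·13 + 17)/6 = 78/6 = 13; σ²_I = ((17−9)/6)² = 1.778
te_J = (2 + 4·3 + 10)/6 = 24/6 = 4; σ²_J = ((10−2)/6)² = 1.778

Forward pass:
ES_A = 0; EF_A = 11
ES_B = 11; EF_B = 11+13 = 24
ES_C = 11; EF_C = 11+14 = 25
ES_D = 11; EF_D = 11+15 = 26
ES_E = 11; EF_E = 11+11 = 22
ES_F = max(EF_B=24, EF_D=26) = 26; EF_F = 26+12 = 38
ES_G = max(EF_C=25, EF_E=22) = 25; EF_G = 25+8 = 33
ES_H = 22; EF_H = 22+10 = 32
ES_I = 32; EF_I = 32+13 = 45
ES_J = max(EF_C=25, EF_F=38, EF_G=33, EF_I=45) = 45; EF_J = 45+4 = 49
Expected project duration μ = 49 days. Critical path: A → E → H → I → J.

Variance along critical path = 0.111 + 2.778 + 13.444 + 1.778 + 1.778 = 19.889
σ = √19.889 = 4.460 days

4.46 days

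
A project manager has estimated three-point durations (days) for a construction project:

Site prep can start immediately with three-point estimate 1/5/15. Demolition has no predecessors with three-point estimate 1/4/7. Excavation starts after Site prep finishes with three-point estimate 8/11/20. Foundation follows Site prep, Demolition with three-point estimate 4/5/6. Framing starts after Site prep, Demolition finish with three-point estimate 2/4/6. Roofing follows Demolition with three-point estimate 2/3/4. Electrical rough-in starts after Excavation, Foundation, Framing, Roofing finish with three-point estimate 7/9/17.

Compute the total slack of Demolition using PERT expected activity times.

te_Site prep = (1 + 4·5 + 15)/6 = 36/6 = 6
te_Demolition = (1 + 4·4 + 7)/6 = 24/6 = 4
te_Excavation = (8 + 4·11 + 20)/6 = 72/6 = 12
te_Foundation = (4 + 4·5 + 6)/6 = 30/6 = 5
te_Framing = (2 + 4·4 + 6)/6 = 24/6 = 4
te_Roofing = (2 + 4·3 + 4)/6 = 18/6 = 3
te_Electrical rough-in = (7 + 4·9 + 17)/6 = 60/6 = 10

Forward pass:
ES_Site prep = 0; EF_Site prep = 6
ES_Demolition = 0; EF_Demolition = 4
ES_Excavation = 6; EF_Excavation = 6+12 = 18
ES_Foundation = max(EF_Site prep=6, EF_Demolition=4) = 6; EF_Foundation = 6+5 = 11
ES_Framing = max(EF_Site prep=6, EF_Demolition=4) = 6; EF_Framing = 6+4 = 10
ES_Roofing = 4; EF_Roofing = 4+3 = 7
ES_Electrical rough-in = max(EF_Excavation=18, EF_Foundation=11, EF_Framing=10, EF_Roofing=7) = 18; EF_Electrical rough-in = 18+10 = 28
Expected project duration μ = 28 days. Critical path: Site prep → Excavation → Electrical rough-in.

Backward pass:
LF_Electrical rough-in = 28; LS_Electrical rough-in = 28−10 = 18
LF_Roofing = LS_Electrical rough-in = 18; LS_Roofing = 18−3 = 15
LF_Framing = LS_Electrical rough-in = 18; LS_Framing = 18−4 = 14
LF_Foundation = LS_Electrical rough-in = 18; LS_Foundation = 18−5 = 13
LF_Excavation = LS_Electrical rough-in = 18; LS_Excavation = 18−12 = 6
LF_Demolition = min(LS_Foundation=13, LS_Framing=14, LS_Roofing=15) = 13; LS_Demolition = 13−4 = 9
LF_Site prep = min(LS_Excavation=6, LS_Foundation=13, LS_Framing=14) = 6; LS_Site prep = 6−6 = 0
Slack_Demolition = LS_Demolition − ES_Demolition = 9 − 0 = 9

9 days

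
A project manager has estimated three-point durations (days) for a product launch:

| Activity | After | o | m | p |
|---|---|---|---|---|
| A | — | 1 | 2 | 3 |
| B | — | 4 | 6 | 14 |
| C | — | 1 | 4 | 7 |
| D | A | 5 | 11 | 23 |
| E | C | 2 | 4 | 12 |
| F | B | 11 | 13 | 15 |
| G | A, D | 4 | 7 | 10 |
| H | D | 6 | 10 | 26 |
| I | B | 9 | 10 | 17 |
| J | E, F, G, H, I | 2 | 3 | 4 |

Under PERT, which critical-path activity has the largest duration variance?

H

te_A = (1 + 4·2 + 3)/6 = 12/6 = 2; σ²_A = ((3−1)/6)² = 0.111
te_B = (4 + 4·6 + 14)/6 = 42/6 = 7; σ²_B = ((14−4)/6)² = 2.778
te_C = (1 + 4·4 + 7)/6 = 24/6 = 4; σ²_C = ((7−1)/6)² = 1.000
te_D = (5 + 4·11 + 23)/6 = 72/6 = 12; σ²_D = ((23−5)/6)² = 9.000
te_E = (2 + 4·4 + 12)/6 = 30/6 = 5; σ²_E = ((12−2)/6)² = 2.778
te_F = (11 + 4·13 + 15)/6 = 78/6 = 13; σ²_F = ((15−11)/6)² = 0.444
te_G = (4 + 4·7 + 10)/6 = 42/6 = 7; σ²_G = ((10−4)/6)² = 1.000
te_H = (6 + 4·10 + 26)/6 = 72/6 = 12; σ²_H = ((26−6)/6)² = 11.111
te_I = (9 + 4·10 + 17)/6 = 66/6 = 11; σ²_I = ((17−9)/6)² = 1.778
te_J = (2 + 4·3 + 4)/6 = 18/6 = 3; σ²_J = ((4−2)/6)² = 0.111

Forward pass:
ES_A = 0; EF_A = 2
ES_B = 0; EF_B = 7
ES_C = 0; EF_C = 4
ES_D = 2; EF_D = 2+12 = 14
ES_E = 4; EF_E = 4+5 = 9
ES_F = 7; EF_F = 7+13 = 20
ES_G = max(EF_A=2, EF_D=14) = 14; EF_G = 14+7 = 21
ES_H = 14; EF_H = 14+12 = 26
ES_I = 7; EF_I = 7+11 = 18
ES_J = max(EF_E=9, EF_F=20, EF_G=21, EF_H=26, EF_I=18) = 26; EF_J = 26+3 = 29
Expected project duration μ = 29 days. Critical path: A → D → H → J.

Variances on critical path: σ²_A=0.111, σ²_D=9.000, σ²_H=11.111, σ²_J=0.111.
Largest is σ²_H = 11.111.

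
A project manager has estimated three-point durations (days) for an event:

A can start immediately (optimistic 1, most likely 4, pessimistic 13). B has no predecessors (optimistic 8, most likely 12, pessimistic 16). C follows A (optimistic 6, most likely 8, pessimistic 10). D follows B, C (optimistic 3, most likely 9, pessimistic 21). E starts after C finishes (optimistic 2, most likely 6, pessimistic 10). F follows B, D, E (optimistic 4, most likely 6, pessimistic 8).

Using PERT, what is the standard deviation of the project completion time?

3.73 days

te_A = (1 + 4·4 + 13)/6 = 30/6 = 5; σ²_A = ((13−1)/6)² = 4.000
te_B = (8 + 4·12 + 16)/6 = 72/6 = 12; σ²_B = ((16−8)/6)² = 1.778
te_C = (6 + 4·8 + 10)/6 = 48/6 = 8; σ²_C = ((10−6)/6)² = 0.444
te_D = (3 + 4·9 + 21)/6 = 60/6 = 10; σ²_D = ((21−3)/6)² = 9.000
te_E = (2 + 4·6 + 10)/6 = 36/6 = 6; σ²_E = ((10−2)/6)² = 1.778
te_F = (4 + 4·6 + 8)/6 = 36/6 = 6; σ²_F = ((8−4)/6)² = 0.444

Forward pass:
ES_A = 0; EF_A = 5
ES_B = 0; EF_B = 12
ES_C = 5; EF_C = 5+8 = 13
ES_D = max(EF_B=12, EF_C=13) = 13; EF_D = 13+10 = 23
ES_E = 13; EF_E = 13+6 = 19
ES_F = max(EF_B=12, EF_D=23, EF_E=19) = 23; EF_F = 23+6 = 29
Expected project duration μ = 29 days. Critical path: A → C → D → F.

Variance along critical path = 4.000 + 0.444 + 9.000 + 0.444 = 13.889
σ = √13.889 = 3.727 days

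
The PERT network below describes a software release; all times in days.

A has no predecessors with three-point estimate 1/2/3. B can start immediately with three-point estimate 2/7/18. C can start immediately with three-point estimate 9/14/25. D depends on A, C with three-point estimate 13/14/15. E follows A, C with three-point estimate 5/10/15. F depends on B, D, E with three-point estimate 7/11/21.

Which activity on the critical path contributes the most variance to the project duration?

C

te_A = (1 + 4·2 + 3)/6 = 12/6 = 2; σ²_A = ((3−1)/6)² = 0.111
te_B = (2 + 4·7 + 18)/6 = 48/6 = 8; σ²_B = ((18−2)/6)² = 7.111
te_C = (9 + 4·14 + 25)/6 = 90/6 = 15; σ²_C = ((25−9)/6)² = 7.111
te_D = (13 + 4·14 + 15)/6 = 84/6 = 14; σ²_D = ((15−13)/6)² = 0.111
te_E = (5 + 4·10 + 15)/6 = 60/6 = 10; σ²_E = ((15−5)/6)² = 2.778
te_F = (7 + 4·11 + 21)/6 = 72/6 = 12; σ²_F = ((21−7)/6)² = 5.444

Forward pass:
ES_A = 0; EF_A = 2
ES_B = 0; EF_B = 8
ES_C = 0; EF_C = 15
ES_D = max(EF_A=2, EF_C=15) = 15; EF_D = 15+14 = 29
ES_E = max(EF_A=2, EF_C=15) = 15; EF_E = 15+10 = 25
ES_F = max(EF_B=8, EF_D=29, EF_E=25) = 29; EF_F = 29+12 = 41
Expected project duration μ = 41 days. Critical path: C → D → F.

Variances on critical path: σ²_C=7.111, σ²_D=0.111, σ²_F=5.444.
Largest is σ²_C = 7.111.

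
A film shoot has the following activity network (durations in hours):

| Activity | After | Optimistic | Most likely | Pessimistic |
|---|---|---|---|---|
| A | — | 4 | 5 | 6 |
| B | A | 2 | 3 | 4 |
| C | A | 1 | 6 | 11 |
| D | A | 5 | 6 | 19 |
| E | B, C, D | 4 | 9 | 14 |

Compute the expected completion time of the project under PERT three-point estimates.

22 hours

te_A = (4 + 4·5 + 6)/6 = 30/6 = 5
te_B = (2 + 4·3 + 4)/6 = 18/6 = 3
te_C = (1 + 4·6 + 11)/6 = 36/6 = 6
te_D = (5 + 4·6 + 19)/6 = 48/6 = 8
te_E = (4 + 4·9 + 14)/6 = 54/6 = 9

Forward pass:
ES_A = 0; EF_A = 5
ES_B = 5; EF_B = 5+3 = 8
ES_C = 5; EF_C = 5+6 = 11
ES_D = 5; EF_D = 5+8 = 13
ES_E = max(EF_B=8, EF_C=11, EF_D=13) = 13; EF_E = 13+9 = 22
Expected project duration μ = 22 hours. Critical path: A → D → E.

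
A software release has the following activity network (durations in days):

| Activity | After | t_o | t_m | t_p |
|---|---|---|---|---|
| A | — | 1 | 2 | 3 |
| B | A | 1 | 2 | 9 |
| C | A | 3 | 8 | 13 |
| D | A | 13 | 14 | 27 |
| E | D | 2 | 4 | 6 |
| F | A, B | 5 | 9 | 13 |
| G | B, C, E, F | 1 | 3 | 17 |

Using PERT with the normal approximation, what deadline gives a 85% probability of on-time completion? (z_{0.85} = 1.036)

30.8 days

te_A = (1 + 4·2 + 3)/6 = 12/6 = 2; σ²_A = ((3−1)/6)² = 0.111
te_B = (1 + 4·2 + 9)/6 = 18/6 = 3; σ²_B = ((9−1)/6)² = 1.778
te_C = (3 + 4·8 + 13)/6 = 48/6 = 8; σ²_C = ((13−3)/6)² = 2.778
te_D = (13 + 4·14 + 27)/6 = 96/6 = 16; σ²_D = ((27−13)/6)² = 5.444
te_E = (2 + 4·4 + 6)/6 = 24/6 = 4; σ²_E = ((6−2)/6)² = 0.444
te_F = (5 + 4·9 + 13)/6 = 54/6 = 9; σ²_F = ((13−5)/6)² = 1.778
te_G = (1 + 4·3 + 17)/6 = 30/6 = 5; σ²_G = ((17−1)/6)² = 7.111

Forward pass:
ES_A = 0; EF_A = 2
ES_B = 2; EF_B = 2+3 = 5
ES_C = 2; EF_C = 2+8 = 10
ES_D = 2; EF_D = 2+16 = 18
ES_E = 18; EF_E = 18+4 = 22
ES_F = max(EF_A=2, EF_B=5) = 5; EF_F = 5+9 = 14
ES_G = max(EF_B=5, EF_C=10, EF_E=22, EF_F=14) = 22; EF_G = 22+5 = 27
Expected project duration μ = 27 days. Critical path: A → D → E → G.

Variance along critical path = 0.111 + 5.444 + 0.444 + 7.111 = 13.111; σ = 3.621 days.
D = μ + z·σ = 27 + 1.036·3.621 = 30.8 days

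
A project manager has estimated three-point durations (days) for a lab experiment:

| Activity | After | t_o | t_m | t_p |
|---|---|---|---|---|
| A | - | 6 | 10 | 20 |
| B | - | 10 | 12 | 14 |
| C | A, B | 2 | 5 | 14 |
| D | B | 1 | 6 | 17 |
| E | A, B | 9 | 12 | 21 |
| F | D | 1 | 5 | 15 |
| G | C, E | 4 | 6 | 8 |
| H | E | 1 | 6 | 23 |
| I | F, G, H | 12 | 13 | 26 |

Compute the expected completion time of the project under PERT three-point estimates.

te_A = (6 + 4·10 + 20)/6 = 66/6 = 11
te_B = (10 + 4·12 + 14)/6 = 72/6 = 12
te_C = (2 + 4·5 + 14)/6 = 36/6 = 6
te_D = (1 + 4·6 + 17)/6 = 42/6 = 7
te_E = (9 + 4·12 + 21)/6 = 78/6 = 13
te_F = (1 + 4·5 + 15)/6 = 36/6 = 6
te_G = (4 + 4·6 + 8)/6 = 36/6 = 6
te_H = (1 + 4·6 + 23)/6 = 48/6 = 8
te_I = (12 + 4·13 + 26)/6 = 90/6 = 15

Forward pass:
ES_A = 0; EF_A = 11
ES_B = 0; EF_B = 12
ES_C = max(EF_A=11, EF_B=12) = 12; EF_C = 12+6 = 18
ES_D = 12; EF_D = 12+7 = 19
ES_E = max(EF_A=11, EF_B=12) = 12; EF_E = 12+13 = 25
ES_F = 19; EF_F = 19+6 = 25
ES_G = max(EF_C=18, EF_E=25) = 25; EF_G = 25+6 = 31
ES_H = 25; EF_H = 25+8 = 33
ES_I = max(EF_F=25, EF_G=31, EF_H=33) = 33; EF_I = 33+15 = 48
Expected project duration μ = 48 days. Critical path: B → E → H → I.

48 days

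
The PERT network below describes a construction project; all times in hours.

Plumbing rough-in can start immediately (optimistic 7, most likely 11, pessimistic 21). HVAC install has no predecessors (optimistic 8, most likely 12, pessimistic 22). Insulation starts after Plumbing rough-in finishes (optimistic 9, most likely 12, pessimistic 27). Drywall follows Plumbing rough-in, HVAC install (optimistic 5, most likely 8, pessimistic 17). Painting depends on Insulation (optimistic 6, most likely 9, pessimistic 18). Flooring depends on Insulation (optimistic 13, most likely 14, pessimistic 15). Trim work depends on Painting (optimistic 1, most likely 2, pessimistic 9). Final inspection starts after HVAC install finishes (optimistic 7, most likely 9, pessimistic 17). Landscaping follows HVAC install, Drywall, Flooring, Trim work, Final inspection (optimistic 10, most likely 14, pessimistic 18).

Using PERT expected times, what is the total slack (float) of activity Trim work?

te_Plumbing rough-in = (7 + 4·11 + 21)/6 = 72/6 = 12
te_HVAC install = (8 + 4·12 + 22)/6 = 78/6 = 13
te_Insulation = (9 + 4·12 + 27)/6 = 84/6 = 14
te_Drywall = (5 + 4·8 + 17)/6 = 54/6 = 9
te_Painting = (6 + 4·9 + 18)/6 = 60/6 = 10
te_Flooring = (13 + 4·14 + 15)/6 = 84/6 = 14
te_Trim work = (1 + 4·2 + 9)/6 = 18/6 = 3
te_Final inspection = (7 + 4·9 + 17)/6 = 60/6 = 10
te_Landscaping = (10 + 4·14 + 18)/6 = 84/6 = 14

Forward pass:
ES_Plumbing rough-in = 0; EF_Plumbing rough-in = 12
ES_HVAC install = 0; EF_HVAC install = 13
ES_Insulation = 12; EF_Insulation = 12+14 = 26
ES_Drywall = max(EF_Plumbing rough-in=12, EF_HVAC install=13) = 13; EF_Drywall = 13+9 = 22
ES_Painting = 26; EF_Painting = 26+10 = 36
ES_Flooring = 26; EF_Flooring = 26+14 = 40
ES_Trim work = 36; EF_Trim work = 36+3 = 39
ES_Final inspection = 13; EF_Final inspection = 13+10 = 23
ES_Landscaping = max(EF_HVAC install=13, EF_Drywall=22, EF_Flooring=40, EF_Trim work=39, EF_Final inspection=23) = 40; EF_Landscaping = 40+14 = 54
Expected project duration μ = 54 hours. Critical path: Plumbing rough-in → Insulation → Flooring → Landscaping.

Backward pass:
LF_Landscaping = 54; LS_Landscaping = 54−14 = 40
LF_Final inspection = LS_Landscaping = 40; LS_Final inspection = 40−10 = 30
LF_Trim work = LS_Landscaping = 40; LS_Trim work = 40−3 = 37
LF_Flooring = LS_Landscaping = 40; LS_Flooring = 40−14 = 26
LF_Painting = LS_Trim work = 37; LS_Painting = 37−10 = 27
LF_Drywall = LS_Landscaping = 40; LS_Drywall = 40−9 = 31
LF_Insulation = min(LS_Painting=27, LS_Flooring=26) = 26; LS_Insulation = 26−14 = 12
LF_HVAC install = min(LS_Drywall=31, LS_Final inspection=30, LS_Landscaping=40) = 30; LS_HVAC install = 30−13 = 17
LF_Plumbing rough-in = min(LS_Insulation=12, LS_Drywall=31) = 12; LS_Plumbing rough-in = 12−12 = 0
Slack_Trim work = LS_Trim work − ES_Trim work = 37 − 36 = 1

1 hours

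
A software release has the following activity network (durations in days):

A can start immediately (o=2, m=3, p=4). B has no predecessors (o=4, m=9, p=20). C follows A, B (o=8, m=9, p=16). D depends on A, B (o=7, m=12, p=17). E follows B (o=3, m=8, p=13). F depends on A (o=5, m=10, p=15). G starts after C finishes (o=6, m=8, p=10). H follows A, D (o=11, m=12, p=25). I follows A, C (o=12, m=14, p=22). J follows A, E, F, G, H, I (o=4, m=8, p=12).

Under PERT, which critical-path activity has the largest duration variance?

B

te_A = (2 + 4·3 + 4)/6 = 18/6 = 3; σ²_A = ((4−2)/6)² = 0.111
te_B = (4 + 4·9 + 20)/6 = 60/6 = 10; σ²_B = ((20−4)/6)² = 7.111
te_C = (8 + 4·9 + 16)/6 = 60/6 = 10; σ²_C = ((16−8)/6)² = 1.778
te_D = (7 + 4·12 + 17)/6 = 72/6 = 12; σ²_D = ((17−7)/6)² = 2.778
te_E = (3 + 4·8 + 13)/6 = 48/6 = 8; σ²_E = ((13−3)/6)² = 2.778
te_F = (5 + 4·10 + 15)/6 = 60/6 = 10; σ²_F = ((15−5)/6)² = 2.778
te_G = (6 + 4·8 + 10)/6 = 48/6 = 8; σ²_G = ((10−6)/6)² = 0.444
te_H = (11 + 4·12 + 25)/6 = 84/6 = 14; σ²_H = ((25−11)/6)² = 5.444
te_I = (12 + 4·14 + 22)/6 = 90/6 = 15; σ²_I = ((22−12)/6)² = 2.778
te_J = (4 + 4·8 + 12)/6 = 48/6 = 8; σ²_J = ((12−4)/6)² = 1.778

Forward pass:
ES_A = 0; EF_A = 3
ES_B = 0; EF_B = 10
ES_C = max(EF_A=3, EF_B=10) = 10; EF_C = 10+10 = 20
ES_D = max(EF_A=3, EF_B=10) = 10; EF_D = 10+12 = 22
ES_E = 10; EF_E = 10+8 = 18
ES_F = 3; EF_F = 3+10 = 13
ES_G = 20; EF_G = 20+8 = 28
ES_H = max(EF_A=3, EF_D=22) = 22; EF_H = 22+14 = 36
ES_I = max(EF_A=3, EF_C=20) = 20; EF_I = 20+15 = 35
ES_J = max(EF_A=3, EF_E=18, EF_F=13, EF_G=28, EF_H=36, EF_I=35) = 36; EF_J = 36+8 = 44
Expected project duration μ = 44 days. Critical path: B → D → H → J.

Variances on critical path: σ²_B=7.111, σ²_D=2.778, σ²_H=5.444, σ²_J=1.778.
Largest is σ²_B = 7.111.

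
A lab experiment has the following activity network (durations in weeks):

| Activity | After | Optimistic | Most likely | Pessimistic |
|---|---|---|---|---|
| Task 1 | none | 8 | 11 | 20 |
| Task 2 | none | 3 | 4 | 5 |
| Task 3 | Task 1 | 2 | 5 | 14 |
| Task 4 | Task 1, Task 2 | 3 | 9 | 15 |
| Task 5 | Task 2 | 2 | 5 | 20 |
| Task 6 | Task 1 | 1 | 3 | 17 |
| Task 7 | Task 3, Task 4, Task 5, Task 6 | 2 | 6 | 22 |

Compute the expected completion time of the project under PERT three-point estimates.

te_Task 1 = (8 + 4·11 + 20)/6 = 72/6 = 12
te_Task 2 = (3 + 4·4 + 5)/6 = 24/6 = 4
te_Task 3 = (2 + 4·5 + 14)/6 = 36/6 = 6
te_Task 4 = (3 + 4·9 + 15)/6 = 54/6 = 9
te_Task 5 = (2 + 4·5 + 20)/6 = 42/6 = 7
te_Task 6 = (1 + 4·3 + 17)/6 = 30/6 = 5
te_Task 7 = (2 + 4·6 + 22)/6 = 48/6 = 8

Forward pass:
ES_Task 1 = 0; EF_Task 1 = 12
ES_Task 2 = 0; EF_Task 2 = 4
ES_Task 3 = 12; EF_Task 3 = 12+6 = 18
ES_Task 4 = max(EF_Task 1=12, EF_Task 2=4) = 12; EF_Task 4 = 12+9 = 21
ES_Task 5 = 4; EF_Task 5 = 4+7 = 11
ES_Task 6 = 12; EF_Task 6 = 12+5 = 17
ES_Task 7 = max(EF_Task 3=18, EF_Task 4=21, EF_Task 5=11, EF_Task 6=17) = 21; EF_Task 7 = 21+8 = 29
Expected project duration μ = 29 weeks. Critical path: Task 1 → Task 4 → Task 7.

29 weeks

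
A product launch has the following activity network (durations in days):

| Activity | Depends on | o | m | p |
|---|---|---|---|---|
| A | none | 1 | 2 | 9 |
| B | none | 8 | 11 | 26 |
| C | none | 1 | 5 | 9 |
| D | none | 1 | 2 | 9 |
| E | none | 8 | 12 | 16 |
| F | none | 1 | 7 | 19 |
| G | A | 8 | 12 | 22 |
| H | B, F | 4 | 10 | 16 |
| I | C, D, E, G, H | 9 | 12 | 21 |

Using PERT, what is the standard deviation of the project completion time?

te_A = (1 + 4·2 + 9)/6 = 18/6 = 3; σ²_A = ((9−1)/6)² = 1.778
te_B = (8 + 4·11 + 26)/6 = 78/6 = 13; σ²_B = ((26−8)/6)² = 9.000
te_C = (1 + 4·5 + 9)/6 = 30/6 = 5; σ²_C = ((9−1)/6)² = 1.778
te_D = (1 + 4·2 + 9)/6 = 18/6 = 3; σ²_D = ((9−1)/6)² = 1.778
te_E = (8 + 4·12 + 16)/6 = 72/6 = 12; σ²_E = ((16−8)/6)² = 1.778
te_F = (1 + 4·7 + 19)/6 = 48/6 = 8; σ²_F = ((19−1)/6)² = 9.000
te_G = (8 + 4·12 + 22)/6 = 78/6 = 13; σ²_G = ((22−8)/6)² = 5.444
te_H = (4 + 4·10 + 16)/6 = 60/6 = 10; σ²_H = ((16−4)/6)² = 4.000
te_I = (9 + 4·12 + 21)/6 = 78/6 = 13; σ²_I = ((21−9)/6)² = 4.000

Forward pass:
ES_A = 0; EF_A = 3
ES_B = 0; EF_B = 13
ES_C = 0; EF_C = 5
ES_D = 0; EF_D = 3
ES_E = 0; EF_E = 12
ES_F = 0; EF_F = 8
ES_G = 3; EF_G = 3+13 = 16
ES_H = max(EF_B=13, EF_F=8) = 13; EF_H = 13+10 = 23
ES_I = max(EF_C=5, EF_D=3, EF_E=12, EF_G=16, EF_H=23) = 23; EF_I = 23+13 = 36
Expected project duration μ = 36 days. Critical path: B → H → I.

Variance along critical path = 9.000 + 4.000 + 4.000 = 17.000
σ = √17.000 = 4.123 days

4.12 days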